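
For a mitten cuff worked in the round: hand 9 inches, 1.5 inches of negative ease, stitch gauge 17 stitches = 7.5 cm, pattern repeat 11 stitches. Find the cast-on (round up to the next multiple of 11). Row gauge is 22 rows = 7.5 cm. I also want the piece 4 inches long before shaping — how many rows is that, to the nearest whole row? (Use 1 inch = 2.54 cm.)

Finished = 9 − 1.5 = 7.5 inches.
7.5 inches × 2.54 = 19.05 cm.
17/7.5 = 2.267 sts per cm; 19.05 × 2.267 = 43.18 sts.
Next multiple of 11 → 44.
4 inches = 10.16 cm; × 2.933 = 29.80 → 30 rows.

Cast on 44 stitches; work 30 rows.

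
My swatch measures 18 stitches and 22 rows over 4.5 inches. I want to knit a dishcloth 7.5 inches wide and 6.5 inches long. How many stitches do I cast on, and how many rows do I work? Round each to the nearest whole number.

Stitch gauge = 18/4.5 = 4 sts/in; 7.5 × 4 = 30.00 → 30 sts.
Row gauge = 22/4.5 = 4.889 rows/in; 6.5 × 4.889 = 31.78 → 32 rows.

Cast on 30 stitches and work 32 rows.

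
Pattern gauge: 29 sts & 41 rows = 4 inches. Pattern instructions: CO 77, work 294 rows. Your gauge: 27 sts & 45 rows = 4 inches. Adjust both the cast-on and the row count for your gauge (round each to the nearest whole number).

Cast on 72 stitches; work 323 rows.

Stitches: 77 × 27/29 = 71.69 → 72.
Rows: 294 × 45/41 = 322.68 → 323.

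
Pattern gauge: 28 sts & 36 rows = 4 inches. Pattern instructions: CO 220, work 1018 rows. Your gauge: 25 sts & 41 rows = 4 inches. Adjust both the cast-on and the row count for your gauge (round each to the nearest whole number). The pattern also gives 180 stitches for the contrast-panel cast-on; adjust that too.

Cast on 196 stitches; work 1159 rows; contrast-panel cast-on 161 stitches.

Stitches: 220 × 25/28 = 196.43 → 196.
Rows: 1018 × 41/36 = 1159.39 → 1159.
contrast-panel cast-on: 180 × 25/28 = 160.71 → 161.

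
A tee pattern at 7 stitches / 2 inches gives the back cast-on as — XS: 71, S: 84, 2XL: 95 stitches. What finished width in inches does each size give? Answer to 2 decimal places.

XS 20.29 inches; S 24.00 inches; 2XL 27.14 inches.

7/2 = 3.5 sts per in.
XS: 71 / 3.5 = 20.286 → 20.29 in.
S: 84 / 3.5 = 24.000 → 24.00 in.
2XL: 95 / 3.5 = 27.143 → 27.14 in.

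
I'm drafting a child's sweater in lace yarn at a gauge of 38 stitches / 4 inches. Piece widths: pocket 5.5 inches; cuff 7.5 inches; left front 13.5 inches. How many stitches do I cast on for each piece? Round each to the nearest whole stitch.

Rate = 38/4 = 9.5 sts per in.
pocket: 5.5 × 9.5 = 52.25 → 52.
cuff: 7.5 × 9.5 = 71.25 → 71.
left front: 13.5 × 9.5 = 128.25 → 128.

pocket 52; cuff 71; left front 128.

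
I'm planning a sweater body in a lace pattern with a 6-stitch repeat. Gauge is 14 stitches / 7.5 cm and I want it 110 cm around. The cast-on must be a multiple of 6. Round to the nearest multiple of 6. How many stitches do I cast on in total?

Cast on 204 stitches.

14 / 7.5 = 1.867 sts per cm.
110 × 1.867 = 205.33 sts.
Nearest multiple of 6: 204.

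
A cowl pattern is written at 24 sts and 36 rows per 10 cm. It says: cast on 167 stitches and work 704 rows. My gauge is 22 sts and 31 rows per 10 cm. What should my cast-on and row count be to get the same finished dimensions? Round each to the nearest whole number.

Stitches: 167 × 22/24 = 153.08 → 153.
Rows: 704 × 31/36 = 606.22 → 606.

Cast on 153 stitches; work 606 rows.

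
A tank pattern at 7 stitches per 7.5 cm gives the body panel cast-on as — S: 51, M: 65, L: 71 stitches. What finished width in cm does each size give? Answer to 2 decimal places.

S 54.64 cm; M 69.64 cm; L 76.07 cm.

7/7.5 = 0.933 sts per cm.
S: 51 / 0.933 = 54.643 → 54.64 cm.
M: 65 / 0.933 = 69.643 → 69.64 cm.
L: 71 / 0.933 = 76.071 → 76.07 cm.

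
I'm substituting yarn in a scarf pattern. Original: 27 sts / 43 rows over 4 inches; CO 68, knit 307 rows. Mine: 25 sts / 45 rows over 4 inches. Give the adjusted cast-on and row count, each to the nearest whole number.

Stitches: 68 × 25/27 = 62.96 → 63.
Rows: 307 × 45/43 = 321.28 → 321.

Cast on 63 stitches; work 321 rows.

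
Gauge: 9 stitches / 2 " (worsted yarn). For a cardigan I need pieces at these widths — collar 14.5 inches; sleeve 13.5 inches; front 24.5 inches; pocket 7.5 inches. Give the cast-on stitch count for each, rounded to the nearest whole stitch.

Rate = 9/2 = 4.5 sts per in.
collar: 14.5 × 4.5 = 65.25 → 65.
sleeve: 13.5 × 4.5 = 60.75 → 61.
front: 24.5 × 4.5 = 110.25 → 110.
pocket: 7.5 × 4.5 = 33.75 → 34.

collar 65; sleeve 61; front 110; pocket 34.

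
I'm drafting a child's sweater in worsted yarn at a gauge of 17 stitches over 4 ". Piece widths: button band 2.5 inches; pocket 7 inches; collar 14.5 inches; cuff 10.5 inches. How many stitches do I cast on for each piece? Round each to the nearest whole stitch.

Rate = 17/4 = 4.25 sts per in.
button band: 2.5 × 4.25 = 10.62 → 11.
pocket: 7 × 4.25 = 29.75 → 30.
collar: 14.5 × 4.25 = 61.62 → 62.
cuff: 10.5 × 4.25 = 44.62 → 45.

button band 11; pocket 30; collar 62; cuff 45.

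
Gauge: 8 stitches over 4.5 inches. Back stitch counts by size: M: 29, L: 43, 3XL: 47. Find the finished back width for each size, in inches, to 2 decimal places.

8/4.5 = 1.778 sts per in.
M: 29 / 1.778 = 16.312 → 16.31 in.
L: 43 / 1.778 = 24.188 → 24.19 in.
3XL: 47 / 1.778 = 26.438 → 26.44 in.

M 16.31 inches; L 24.19 inches; 3XL 26.44 inches.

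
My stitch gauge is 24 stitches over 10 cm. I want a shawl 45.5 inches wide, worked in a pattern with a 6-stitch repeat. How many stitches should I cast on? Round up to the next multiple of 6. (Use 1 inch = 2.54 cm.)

45.5 in = 45.5 × 2.54 = 115.57 cm.
24 / 10 = 2.4 sts/cm.
115.57 × 2.4 = 277.37 sts.
→ 282.

282 stitches.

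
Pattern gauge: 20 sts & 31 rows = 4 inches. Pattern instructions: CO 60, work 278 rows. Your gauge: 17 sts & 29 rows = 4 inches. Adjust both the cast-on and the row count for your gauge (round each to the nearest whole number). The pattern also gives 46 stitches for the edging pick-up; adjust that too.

Cast on 51 stitches; work 260 rows; edging pick-up 39 stitches.

Stitches: 60 × 17/20 = 51.00 → 51.
Rows: 278 × 29/31 = 260.06 → 260.
edging pick-up: 46 × 17/20 = 39.10 → 39.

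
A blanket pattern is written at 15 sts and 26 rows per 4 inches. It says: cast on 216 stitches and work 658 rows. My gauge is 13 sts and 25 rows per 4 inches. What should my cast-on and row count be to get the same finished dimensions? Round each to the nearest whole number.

Cast on 187 stitches; work 633 rows.

Stitches: 216 × 13/15 = 187.20 → 187.
Rows: 658 × 25/26 = 632.69 → 633.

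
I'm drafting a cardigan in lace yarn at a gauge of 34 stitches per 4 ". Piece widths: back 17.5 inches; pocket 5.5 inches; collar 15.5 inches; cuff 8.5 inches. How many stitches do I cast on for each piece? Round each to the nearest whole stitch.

back 149; pocket 47; collar 132; cuff 72.

Rate = 34/4 = 8.5 sts per in.
back: 17.5 × 8.5 = 148.75 → 149.
pocket: 5.5 × 8.5 = 46.75 → 47.
collar: 15.5 × 8.5 = 131.75 → 132.
cuff: 8.5 × 8.5 = 72.25 → 72.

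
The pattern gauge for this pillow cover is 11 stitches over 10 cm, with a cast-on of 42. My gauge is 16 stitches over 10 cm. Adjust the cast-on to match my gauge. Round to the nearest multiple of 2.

Scale factor = 16 / 11 = 1.455.
42 × 16 / 11 = 61.09 sts.
→ 62 sts.

Cast on 62 stitches.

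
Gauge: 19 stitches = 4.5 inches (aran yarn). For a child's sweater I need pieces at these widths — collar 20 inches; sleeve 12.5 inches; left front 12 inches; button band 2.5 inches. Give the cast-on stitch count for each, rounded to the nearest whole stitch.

collar 84; sleeve 53; left front 51; button band 11.

Rate = 19/4.5 = 4.222 sts per in.
collar: 20 × 4.222 = 84.44 → 84.
sleeve: 12.5 × 4.222 = 52.78 → 53.
left front: 12 × 4.222 = 50.67 → 51.
button band: 2.5 × 4.222 = 10.56 → 11.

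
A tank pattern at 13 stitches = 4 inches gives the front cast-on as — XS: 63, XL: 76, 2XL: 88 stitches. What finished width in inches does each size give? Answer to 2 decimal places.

XS 19.38 inches; XL 23.38 inches; 2XL 27.08 inches.

13/4 = 3.25 sts per in.
XS: 63 / 3.25 = 19.385 → 19.38 in.
XL: 76 / 3.25 = 23.385 → 23.38 in.
2XL: 88 / 3.25 = 27.077 → 27.08 in.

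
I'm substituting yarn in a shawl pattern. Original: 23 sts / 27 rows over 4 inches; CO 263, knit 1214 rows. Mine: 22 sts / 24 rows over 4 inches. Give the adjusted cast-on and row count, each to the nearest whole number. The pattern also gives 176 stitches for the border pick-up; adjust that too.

Stitches: 263 × 22/23 = 251.57 → 252.
Rows: 1214 × 24/27 = 1079.11 → 1079.
border pick-up: 176 × 22/23 = 168.35 → 168.

Cast on 252 stitches; work 1079 rows; border pick-up 168 stitches.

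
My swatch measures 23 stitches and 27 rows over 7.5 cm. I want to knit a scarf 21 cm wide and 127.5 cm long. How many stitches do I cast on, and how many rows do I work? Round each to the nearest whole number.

Stitch gauge = 23/7.5 = 3.067 sts/cm; 21 × 3.067 = 64.40 → 64 sts.
Row gauge = 27/7.5 = 3.6 rows/cm; 127.5 × 3.6 = 459.00 → 459 rows.

Cast on 64 stitches and work 459 rows.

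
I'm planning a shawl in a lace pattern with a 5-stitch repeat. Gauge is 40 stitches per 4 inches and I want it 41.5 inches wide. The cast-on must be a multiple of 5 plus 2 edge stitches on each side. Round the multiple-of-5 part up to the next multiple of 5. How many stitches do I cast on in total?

40 / 4 = 10 sts per inch.
41.5 × 10 = 415.00 sts.
Less 4 edge sts → 411.00 for the repeat.
Next multiple of 5: 415.
Add back 4 edge sts → 419.

419 stitches.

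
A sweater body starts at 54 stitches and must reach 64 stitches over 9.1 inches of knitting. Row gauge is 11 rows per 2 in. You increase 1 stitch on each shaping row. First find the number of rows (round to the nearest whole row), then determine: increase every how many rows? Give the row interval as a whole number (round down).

Rows = 9.1 × 5.5 = 50.0 → 50 rows.
Stitches to add: 10 → 10 shaping rows (at 1 st each).
50 / 10 = 5.00 → every 5 rows.

Increase every 5th row.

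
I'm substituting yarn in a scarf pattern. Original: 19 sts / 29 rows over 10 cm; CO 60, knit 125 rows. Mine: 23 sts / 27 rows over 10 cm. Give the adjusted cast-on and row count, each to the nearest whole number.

Cast on 73 stitches; work 116 rows.

Stitches: 60 × 23/19 = 72.63 → 73.
Rows: 125 × 27/29 = 116.38 → 116.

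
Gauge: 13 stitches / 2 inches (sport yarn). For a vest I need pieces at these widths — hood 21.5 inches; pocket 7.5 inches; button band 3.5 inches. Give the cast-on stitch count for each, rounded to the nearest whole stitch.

Rate = 13/2 = 6.5 sts per in.
hood: 21.5 × 6.5 = 139.75 → 140.
pocket: 7.5 × 6.5 = 48.75 → 49.
button band: 3.5 × 6.5 = 22.75 → 23.

hood 140; pocket 49; button band 23.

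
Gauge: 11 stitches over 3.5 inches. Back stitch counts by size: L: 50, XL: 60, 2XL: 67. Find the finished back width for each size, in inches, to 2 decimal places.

L 15.91 inches; XL 19.09 inches; 2XL 21.32 inches.

11/3.5 = 3.143 sts per in.
L: 50 / 3.143 = 15.909 → 15.91 in.
XL: 60 / 3.143 = 19.091 → 19.09 in.
2XL: 67 / 3.143 = 21.318 → 21.32 in.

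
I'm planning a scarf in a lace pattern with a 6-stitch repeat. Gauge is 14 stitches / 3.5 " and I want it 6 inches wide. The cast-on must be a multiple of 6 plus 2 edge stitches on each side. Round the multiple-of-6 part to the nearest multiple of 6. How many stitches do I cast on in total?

CO 22 sts.

14 / 3.5 = 4 sts per inch.
6 × 4 = 24.00 sts.
Less 4 edge sts → 20.00 for the repeat.
Nearest multiple of 6: 18.
Add back 4 edge sts → 22.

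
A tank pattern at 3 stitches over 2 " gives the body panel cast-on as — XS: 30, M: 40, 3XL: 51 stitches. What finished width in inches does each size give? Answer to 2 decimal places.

3/2 = 1.5 sts per in.
XS: 30 / 1.5 = 20.000 → 20.00 in.
M: 40 / 1.5 = 26.667 → 26.67 in.
3XL: 51 / 1.5 = 34.000 → 34.00 in.

XS 20.00 inches; M 26.67 inches; 3XL 34.00 inches.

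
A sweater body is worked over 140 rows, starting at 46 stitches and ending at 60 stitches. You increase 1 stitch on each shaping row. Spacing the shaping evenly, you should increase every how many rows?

Increase every 10th row.

Stitches to add: |60 − 46| = 14.
Shaping rows needed: 14 / 1 = 14.
140 rows / 14 = every 10 rows.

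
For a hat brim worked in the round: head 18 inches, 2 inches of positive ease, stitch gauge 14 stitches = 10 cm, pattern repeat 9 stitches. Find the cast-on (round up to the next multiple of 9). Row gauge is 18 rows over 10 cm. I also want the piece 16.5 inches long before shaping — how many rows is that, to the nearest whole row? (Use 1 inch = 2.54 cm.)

Finished = 18 + 2 = 20 inches.
20 inches × 2.54 = 50.80 cm.
14/10 = 1.4 sts per cm; 50.80 × 1.4 = 71.12 sts.
Next multiple of 9 → 72.
16.5 inches = 41.91 cm; × 1.8 = 75.44 → 75 rows.

Cast on 72 stitches; work 75 rows.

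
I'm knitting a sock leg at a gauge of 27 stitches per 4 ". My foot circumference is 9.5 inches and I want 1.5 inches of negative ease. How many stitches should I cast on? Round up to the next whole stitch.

Cast on 54 stitches.

Finished = 9.5 − 1.5 = 8 in.
27 / 4 = 6.75 sts per inch.
8.00 × 6.75 = 54.00 sts.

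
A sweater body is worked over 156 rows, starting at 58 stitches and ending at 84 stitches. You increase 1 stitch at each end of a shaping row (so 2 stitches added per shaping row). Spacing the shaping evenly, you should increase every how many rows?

Stitches to add: |84 − 58| = 26.
Shaping rows needed: 26 / 2 = 13.
156 rows / 13 = every 12 rows.

Increase every 12th row.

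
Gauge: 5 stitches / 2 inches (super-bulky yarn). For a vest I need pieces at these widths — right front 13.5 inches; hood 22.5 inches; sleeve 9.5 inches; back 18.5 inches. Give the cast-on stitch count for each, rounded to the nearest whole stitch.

right front 34; hood 56; sleeve 24; back 46.

Rate = 5/2 = 2.5 sts per in.
right front: 13.5 × 2.5 = 33.75 → 34.
hood: 22.5 × 2.5 = 56.25 → 56.
sleeve: 9.5 × 2.5 = 23.75 → 24.
back: 18.5 × 2.5 = 46.25 → 46.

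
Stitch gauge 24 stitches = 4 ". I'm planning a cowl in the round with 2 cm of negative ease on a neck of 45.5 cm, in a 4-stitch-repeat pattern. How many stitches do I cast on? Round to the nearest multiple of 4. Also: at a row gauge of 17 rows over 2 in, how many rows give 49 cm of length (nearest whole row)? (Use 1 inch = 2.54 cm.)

Cast on 104 stitches; work 164 rows.

Finished = 45.5 − 2 = 43.5 cm.
43.5 cm × 1/2.54 = 17.13 inches.
24/4 = 6 sts per in; 17.13 × 6 = 102.76 sts.
Nearest multiple of 4 → 104.
49 cm = 19.29 inches; × 8.5 = 163.98 → 164 rows.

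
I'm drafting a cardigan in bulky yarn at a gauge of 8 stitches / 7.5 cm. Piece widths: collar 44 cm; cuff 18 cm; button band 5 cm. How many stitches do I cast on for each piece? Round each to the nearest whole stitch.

collar 47; cuff 19; button band 5.

Rate = 8/7.5 = 1.067 sts per cm.
collar: 44 × 1.067 = 46.93 → 47.
cuff: 18 × 1.067 = 19.20 → 19.
button band: 5 × 1.067 = 5.33 → 5.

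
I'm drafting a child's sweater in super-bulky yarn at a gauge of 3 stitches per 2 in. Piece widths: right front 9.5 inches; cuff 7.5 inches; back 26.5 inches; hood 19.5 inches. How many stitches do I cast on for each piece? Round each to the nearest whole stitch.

right front 14; cuff 11; back 40; hood 29.

Rate = 3/2 = 1.5 sts per in.
right front: 9.5 × 1.5 = 14.25 → 14.
cuff: 7.5 × 1.5 = 11.25 → 11.
back: 26.5 × 1.5 = 39.75 → 40.
hood: 19.5 × 1.5 = 29.25 → 29.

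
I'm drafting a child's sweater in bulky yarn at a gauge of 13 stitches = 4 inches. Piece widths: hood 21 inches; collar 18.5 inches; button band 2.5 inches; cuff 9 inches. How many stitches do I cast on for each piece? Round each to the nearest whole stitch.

Rate = 13/4 = 3.25 sts per in.
hood: 21 × 3.25 = 68.25 → 68.
collar: 18.5 × 3.25 = 60.12 → 60.
button band: 2.5 × 3.25 = 8.12 → 8.
cuff: 9 × 3.25 = 29.25 → 29.

hood 68; collar 60; button band 8; cuff 29.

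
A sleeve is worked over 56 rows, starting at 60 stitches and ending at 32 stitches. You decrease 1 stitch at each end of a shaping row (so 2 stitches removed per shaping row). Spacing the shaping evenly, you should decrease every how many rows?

Decrease every 4th row.

Stitches to remove: |32 − 60| = 28.
Shaping rows needed: 28 / 2 = 14.
56 rows / 14 = every 4 rows.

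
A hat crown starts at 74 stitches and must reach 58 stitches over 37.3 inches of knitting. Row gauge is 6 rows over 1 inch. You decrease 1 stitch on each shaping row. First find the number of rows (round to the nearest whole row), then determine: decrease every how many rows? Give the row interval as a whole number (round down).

Rows = 37.3 × 6 = 223.8 → 224 rows.
Stitches to remove: 16 → 16 shaping rows (at 1 st each).
224 / 16 = 14.00 → every 14 rows.

Decrease every 14th row.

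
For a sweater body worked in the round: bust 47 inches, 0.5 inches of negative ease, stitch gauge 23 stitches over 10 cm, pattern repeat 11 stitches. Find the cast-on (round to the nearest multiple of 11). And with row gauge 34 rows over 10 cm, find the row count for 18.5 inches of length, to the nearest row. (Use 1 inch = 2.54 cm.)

Finished = 47 − 0.5 = 46.5 inches.
46.5 inches × 2.54 = 118.11 cm.
23/10 = 2.3 sts per cm; 118.11 × 2.3 = 271.65 sts.
Nearest multiple of 11 → 275.
18.5 inches = 46.99 cm; × 3.4 = 159.77 → 160 rows.

Cast on 275 stitches; work 160 rows.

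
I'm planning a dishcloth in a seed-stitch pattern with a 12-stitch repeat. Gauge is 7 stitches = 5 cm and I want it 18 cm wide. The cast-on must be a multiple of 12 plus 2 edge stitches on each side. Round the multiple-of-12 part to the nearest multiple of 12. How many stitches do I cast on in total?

7 / 5 = 1.4 sts per cm.
18 × 1.4 = 25.20 sts.
Less 4 edge sts → 21.20 for the repeat.
Nearest multiple of 12: 24.
Add back 4 edge sts → 28.

CO 28 sts.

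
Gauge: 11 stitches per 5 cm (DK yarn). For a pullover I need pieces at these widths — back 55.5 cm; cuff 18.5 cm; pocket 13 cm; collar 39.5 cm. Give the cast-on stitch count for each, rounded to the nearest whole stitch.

back 122; cuff 41; pocket 29; collar 87.

Rate = 11/5 = 2.2 sts per cm.
back: 55.5 × 2.2 = 122.10 → 122.
cuff: 18.5 × 2.2 = 40.70 → 41.
pocket: 13 × 2.2 = 28.60 → 29.
collar: 39.5 × 2.2 = 86.90 → 87.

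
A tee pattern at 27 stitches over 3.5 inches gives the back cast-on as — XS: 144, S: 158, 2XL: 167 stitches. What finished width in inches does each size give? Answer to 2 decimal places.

27/3.5 = 7.714 sts per in.
XS: 144 / 7.714 = 18.667 → 18.67 in.
S: 158 / 7.714 = 20.481 → 20.48 in.
2XL: 167 / 7.714 = 21.648 → 21.65 in.

XS 18.67 inches; S 20.48 inches; 2XL 21.65 inches.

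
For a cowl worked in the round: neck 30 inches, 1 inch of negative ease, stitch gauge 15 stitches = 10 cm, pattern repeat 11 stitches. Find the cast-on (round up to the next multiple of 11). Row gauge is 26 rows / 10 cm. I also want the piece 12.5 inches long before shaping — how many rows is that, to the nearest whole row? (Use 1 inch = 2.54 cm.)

Finished = 30 − 1 = 29 inches.
29 inches × 2.54 = 73.66 cm.
15/10 = 1.5 sts per cm; 73.66 × 1.5 = 110.49 sts.
Next multiple of 11 → 121.
12.5 inches = 31.75 cm; × 2.6 = 82.55 → 83 rows.

Cast on 121 stitches; work 83 rows.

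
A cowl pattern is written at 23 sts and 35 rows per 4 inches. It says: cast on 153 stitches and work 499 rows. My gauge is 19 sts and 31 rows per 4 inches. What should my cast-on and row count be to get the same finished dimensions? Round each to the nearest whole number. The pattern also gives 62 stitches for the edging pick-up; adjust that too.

Stitches: 153 × 19/23 = 126.39 → 126.
Rows: 499 × 31/35 = 441.97 → 442.
edging pick-up: 62 × 19/23 = 51.22 → 51.

Cast on 126 stitches; work 442 rows; edging pick-up 51 stitches.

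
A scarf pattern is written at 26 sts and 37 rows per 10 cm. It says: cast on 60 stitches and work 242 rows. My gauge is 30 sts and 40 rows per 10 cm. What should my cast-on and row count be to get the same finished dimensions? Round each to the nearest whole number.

Cast on 69 stitches; work 262 rows.

Stitches: 60 × 30/26 = 69.23 → 69.
Rows: 242 × 40/37 = 261.62 → 262.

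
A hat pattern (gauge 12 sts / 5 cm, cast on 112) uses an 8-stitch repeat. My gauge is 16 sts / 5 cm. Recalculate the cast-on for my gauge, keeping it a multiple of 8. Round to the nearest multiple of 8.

112 × 16 / 12 = 149.33.
Nearest multiple of 8: 152.

Cast on 152 stitches.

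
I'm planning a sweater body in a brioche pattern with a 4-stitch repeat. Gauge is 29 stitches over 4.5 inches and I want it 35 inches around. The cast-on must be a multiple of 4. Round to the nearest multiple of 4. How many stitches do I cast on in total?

29 / 4.5 = 6.444 sts per inch.
35 × 6.444 = 225.56 sts.
Nearest multiple of 4: 224.

Cast on 224 stitches.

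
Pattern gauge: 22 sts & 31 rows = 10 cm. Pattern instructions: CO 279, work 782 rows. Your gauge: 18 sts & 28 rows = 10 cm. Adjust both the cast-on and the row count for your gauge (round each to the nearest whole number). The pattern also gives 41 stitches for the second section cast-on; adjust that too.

Cast on 228 stitches; work 706 rows; second section cast-on 34 stitches.

Stitches: 279 × 18/22 = 228.27 → 228.
Rows: 782 × 28/31 = 706.32 → 706.
second section cast-on: 41 × 18/22 = 33.55 → 34.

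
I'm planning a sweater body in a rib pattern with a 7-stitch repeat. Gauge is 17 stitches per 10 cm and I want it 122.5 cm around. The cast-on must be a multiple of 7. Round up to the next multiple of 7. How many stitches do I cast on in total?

17 / 10 = 1.7 sts per cm.
122.5 × 1.7 = 208.25 sts.
Next multiple of 7: 210.

CO 210 sts.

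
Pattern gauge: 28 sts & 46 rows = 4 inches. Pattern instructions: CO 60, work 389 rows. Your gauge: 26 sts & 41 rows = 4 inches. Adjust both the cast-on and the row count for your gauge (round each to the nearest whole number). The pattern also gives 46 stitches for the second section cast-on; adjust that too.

Cast on 56 stitches; work 347 rows; second section cast-on 43 stitches.

Stitches: 60 × 26/28 = 55.71 → 56.
Rows: 389 × 41/46 = 346.72 → 347.
second section cast-on: 46 × 26/28 = 42.71 → 43.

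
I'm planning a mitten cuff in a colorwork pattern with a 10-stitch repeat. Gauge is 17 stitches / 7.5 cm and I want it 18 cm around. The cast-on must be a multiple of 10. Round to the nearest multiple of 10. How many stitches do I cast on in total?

17 / 7.5 = 2.267 sts per cm.
18 × 2.267 = 40.80 sts.
Nearest multiple of 10: 40.

Cast on 40 stitches.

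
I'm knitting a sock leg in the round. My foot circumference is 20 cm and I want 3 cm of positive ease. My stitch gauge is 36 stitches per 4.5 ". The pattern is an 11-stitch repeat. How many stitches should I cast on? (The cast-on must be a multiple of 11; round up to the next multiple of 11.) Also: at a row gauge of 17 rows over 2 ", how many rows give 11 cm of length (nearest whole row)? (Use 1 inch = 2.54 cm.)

Finished = 20 + 3 = 23 cm.
23 cm × 1/2.54 = 9.06 inches.
36/4.5 = 8 sts per in; 9.06 × 8 = 72.44 sts.
Next multiple of 11 → 77.
11 cm = 4.33 inches; × 8.5 = 36.81 → 37 rows.

Cast on 77 stitches; work 37 rows.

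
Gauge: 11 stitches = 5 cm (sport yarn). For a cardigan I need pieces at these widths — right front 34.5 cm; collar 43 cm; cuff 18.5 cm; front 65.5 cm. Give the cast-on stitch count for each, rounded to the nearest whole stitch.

Rate = 11/5 = 2.2 sts per cm.
right front: 34.5 × 2.2 = 75.90 → 76.
collar: 43 × 2.2 = 94.60 → 95.
cuff: 18.5 × 2.2 = 40.70 → 41.
front: 65.5 × 2.2 = 144.10 → 144.

right front 76; collar 95; cuff 41; front 144.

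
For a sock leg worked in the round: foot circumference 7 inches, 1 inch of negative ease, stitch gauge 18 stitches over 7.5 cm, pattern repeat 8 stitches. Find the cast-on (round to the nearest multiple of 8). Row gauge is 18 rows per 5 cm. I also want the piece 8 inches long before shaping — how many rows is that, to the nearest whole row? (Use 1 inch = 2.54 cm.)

Cast on 40 stitches; work 73 rows.

Finished = 7 − 1 = 6 inches.
6 inches × 2.54 = 15.24 cm.
18/7.5 = 2.4 sts per cm; 15.24 × 2.4 = 36.58 sts.
Nearest multiple of 8 → 40.
8 inches = 20.32 cm; × 3.6 = 73.15 → 73 rows.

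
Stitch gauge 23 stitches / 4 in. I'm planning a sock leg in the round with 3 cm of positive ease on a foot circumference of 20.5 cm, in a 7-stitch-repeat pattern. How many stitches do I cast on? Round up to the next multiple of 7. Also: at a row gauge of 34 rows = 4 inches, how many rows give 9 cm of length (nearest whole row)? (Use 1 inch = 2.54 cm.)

Cast on 56 stitches; work 30 rows.

Finished = 20.5 + 3 = 23.5 cm.
23.5 cm × 1/2.54 = 9.25 inches.
23/4 = 5.75 sts per in; 9.25 × 5.75 = 53.20 sts.
Next multiple of 7 → 56.
9 cm = 3.54 inches; × 8.5 = 30.12 → 30 rows.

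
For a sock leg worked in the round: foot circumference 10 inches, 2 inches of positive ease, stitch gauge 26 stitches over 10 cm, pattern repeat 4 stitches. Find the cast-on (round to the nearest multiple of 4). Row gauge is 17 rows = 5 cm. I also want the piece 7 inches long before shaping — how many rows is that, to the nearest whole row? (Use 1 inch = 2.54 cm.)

Finished = 10 + 2 = 12 inches.
12 inches × 2.54 = 30.48 cm.
26/10 = 2.6 sts per cm; 30.48 × 2.6 = 79.25 sts.
Nearest multiple of 4 → 80.
7 inches = 17.78 cm; × 3.4 = 60.45 → 60 rows.

Cast on 80 stitches; work 60 rows.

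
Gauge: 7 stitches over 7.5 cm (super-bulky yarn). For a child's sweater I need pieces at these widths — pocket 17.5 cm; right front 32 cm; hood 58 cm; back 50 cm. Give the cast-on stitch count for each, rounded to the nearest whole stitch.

Rate = 7/7.5 = 0.933 sts per cm.
pocket: 17.5 × 0.933 = 16.33 → 16.
right front: 32 × 0.933 = 29.87 → 30.
hood: 58 × 0.933 = 54.13 → 54.
back: 50 × 0.933 = 46.67 → 47.

pocket 16; right front 30; hood 54; back 47.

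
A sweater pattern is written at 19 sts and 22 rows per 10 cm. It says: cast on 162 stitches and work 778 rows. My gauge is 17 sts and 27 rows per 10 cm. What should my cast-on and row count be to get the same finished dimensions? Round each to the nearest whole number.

Cast on 145 stitches; work 955 rows.

Stitches: 162 × 17/19 = 144.95 → 145.
Rows: 778 × 27/22 = 954.82 → 955.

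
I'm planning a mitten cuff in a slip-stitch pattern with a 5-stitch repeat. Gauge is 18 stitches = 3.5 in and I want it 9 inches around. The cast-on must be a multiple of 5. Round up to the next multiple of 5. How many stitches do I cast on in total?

18 / 3.5 = 5.143 sts per inch.
9 × 5.143 = 46.29 sts.
Next multiple of 5: 50.

50 stitches.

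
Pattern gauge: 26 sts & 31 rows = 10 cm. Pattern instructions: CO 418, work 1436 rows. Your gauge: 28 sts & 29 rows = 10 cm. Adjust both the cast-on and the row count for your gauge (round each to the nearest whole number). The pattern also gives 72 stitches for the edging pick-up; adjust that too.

Stitches: 418 × 28/26 = 450.15 → 450.
Rows: 1436 × 29/31 = 1343.35 → 1343.
edging pick-up: 72 × 28/26 = 77.54 → 78.

Cast on 450 stitches; work 1343 rows; edging pick-up 78 stitches.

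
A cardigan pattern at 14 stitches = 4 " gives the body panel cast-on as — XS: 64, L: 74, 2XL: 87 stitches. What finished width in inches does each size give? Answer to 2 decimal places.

XS 18.29 inches; L 21.14 inches; 2XL 24.86 inches.

14/4 = 3.5 sts per in.
XS: 64 / 3.5 = 18.286 → 18.29 in.
L: 74 / 3.5 = 21.143 → 21.14 in.
2XL: 87 / 3.5 = 24.857 → 24.86 in.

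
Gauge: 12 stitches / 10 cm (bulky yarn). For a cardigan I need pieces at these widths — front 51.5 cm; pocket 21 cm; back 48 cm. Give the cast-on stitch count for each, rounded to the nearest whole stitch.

Rate = 12/10 = 1.2 sts per cm.
front: 51.5 × 1.2 = 61.80 → 62.
pocket: 21 × 1.2 = 25.20 → 25.
back: 48 × 1.2 = 57.60 → 58.

front 62; pocket 25; back 58.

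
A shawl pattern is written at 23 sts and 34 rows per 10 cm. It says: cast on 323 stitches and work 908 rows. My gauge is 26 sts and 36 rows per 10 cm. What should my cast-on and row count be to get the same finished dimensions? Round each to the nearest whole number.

Cast on 365 stitches; work 961 rows.

Stitches: 323 × 26/23 = 365.13 → 365.
Rows: 908 × 36/34 = 961.41 → 961.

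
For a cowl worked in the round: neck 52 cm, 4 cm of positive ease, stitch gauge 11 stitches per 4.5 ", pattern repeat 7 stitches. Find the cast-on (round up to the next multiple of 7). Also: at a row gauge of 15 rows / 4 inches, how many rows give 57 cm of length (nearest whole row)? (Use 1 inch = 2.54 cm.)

Cast on 56 stitches; work 84 rows.

Finished = 52 + 4 = 56 cm.
56 cm × 1/2.54 = 22.05 inches.
11/4.5 = 2.444 sts per in; 22.05 × 2.444 = 53.89 sts.
Next multiple of 7 → 56.
57 cm = 22.44 inches; × 3.75 = 84.15 → 84 rows.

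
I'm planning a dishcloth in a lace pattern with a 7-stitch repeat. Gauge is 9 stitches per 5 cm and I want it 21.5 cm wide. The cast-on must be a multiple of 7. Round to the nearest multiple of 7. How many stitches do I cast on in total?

9 / 5 = 1.8 sts per cm.
21.5 × 1.8 = 38.70 sts.
Nearest multiple of 7: 42.

Cast on 42 stitches.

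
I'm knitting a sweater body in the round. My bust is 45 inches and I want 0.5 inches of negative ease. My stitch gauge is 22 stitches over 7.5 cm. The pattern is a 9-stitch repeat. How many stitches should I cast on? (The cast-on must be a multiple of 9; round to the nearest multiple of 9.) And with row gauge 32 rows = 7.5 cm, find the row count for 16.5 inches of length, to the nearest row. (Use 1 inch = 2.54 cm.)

Finished = 45 − 0.5 = 44.5 inches.
44.5 inches × 2.54 = 113.03 cm.
22/7.5 = 2.933 sts per cm; 113.03 × 2.933 = 331.55 sts.
Nearest multiple of 9 → 333.
16.5 inches = 41.91 cm; × 4.267 = 178.82 → 179 rows.

Cast on 333 stitches; work 179 rows.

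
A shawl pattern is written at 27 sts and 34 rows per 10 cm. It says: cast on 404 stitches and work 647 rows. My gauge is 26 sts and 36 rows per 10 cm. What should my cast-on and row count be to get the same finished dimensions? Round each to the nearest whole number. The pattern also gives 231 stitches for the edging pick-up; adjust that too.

Cast on 389 stitches; work 685 rows; edging pick-up 222 stitches.

Stitches: 404 × 26/27 = 389.04 → 389.
Rows: 647 × 36/34 = 685.06 → 685.
edging pick-up: 231 × 26/27 = 222.44 → 222.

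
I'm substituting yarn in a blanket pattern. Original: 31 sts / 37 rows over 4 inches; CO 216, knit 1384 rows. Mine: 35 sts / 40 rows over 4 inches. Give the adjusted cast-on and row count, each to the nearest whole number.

Stitches: 216 × 35/31 = 243.87 → 244.
Rows: 1384 × 40/37 = 1496.22 → 1496.

Cast on 244 stitches; work 1496 rows.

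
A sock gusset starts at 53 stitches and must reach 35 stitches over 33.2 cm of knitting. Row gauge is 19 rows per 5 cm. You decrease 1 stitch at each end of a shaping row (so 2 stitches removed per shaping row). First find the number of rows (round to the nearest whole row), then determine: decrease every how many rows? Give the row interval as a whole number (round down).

Decrease every 14th row.

Rows = 33.2 × 3.8 = 126.2 → 126 rows.
Stitches to remove: 18 → 9 shaping rows (at 2 st each).
126 / 9 = 14.00 → every 14 rows.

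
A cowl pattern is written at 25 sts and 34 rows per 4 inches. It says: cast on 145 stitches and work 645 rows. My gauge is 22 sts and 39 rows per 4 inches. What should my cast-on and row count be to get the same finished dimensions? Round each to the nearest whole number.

Stitches: 145 × 22/25 = 127.60 → 128.
Rows: 645 × 39/34 = 739.85 → 740.

Cast on 128 stitches; work 740 rows.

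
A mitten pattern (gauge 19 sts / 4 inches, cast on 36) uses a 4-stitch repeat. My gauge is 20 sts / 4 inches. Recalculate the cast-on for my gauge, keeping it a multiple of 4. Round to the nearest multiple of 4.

36 × 20 / 19 = 37.89.
Nearest multiple of 4: 36.

CO 36 sts.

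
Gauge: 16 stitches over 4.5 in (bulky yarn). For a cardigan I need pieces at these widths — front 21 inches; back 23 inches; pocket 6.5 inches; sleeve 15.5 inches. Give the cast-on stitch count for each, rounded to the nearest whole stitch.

Rate = 16/4.5 = 3.556 sts per in.
front: 21 × 3.556 = 74.67 → 75.
back: 23 × 3.556 = 81.78 → 82.
pocket: 6.5 × 3.556 = 23.11 → 23.
sleeve: 15.5 × 3.556 = 55.11 → 55.

front 75; back 82; pocket 23; sleeve 55.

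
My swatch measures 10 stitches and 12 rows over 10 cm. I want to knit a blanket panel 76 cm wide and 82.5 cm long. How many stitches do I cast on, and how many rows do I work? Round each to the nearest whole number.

Cast on 76 stitches and work 99 rows.

Stitch gauge = 10/10 = 1 sts/cm; 76 × 1 = 76.00 → 76 sts.
Row gauge = 12/10 = 1.2 rows/cm; 82.5 × 1.2 = 99.00 → 99 rows.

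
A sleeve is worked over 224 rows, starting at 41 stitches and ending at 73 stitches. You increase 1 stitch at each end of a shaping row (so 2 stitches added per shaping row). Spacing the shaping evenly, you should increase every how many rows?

Increase every 14th row.

Stitches to add: |73 − 41| = 32.
Shaping rows needed: 32 / 2 = 16.
224 rows / 16 = every 14 rows.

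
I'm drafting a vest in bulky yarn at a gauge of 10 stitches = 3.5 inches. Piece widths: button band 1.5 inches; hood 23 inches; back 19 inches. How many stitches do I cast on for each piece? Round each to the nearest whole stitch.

button band 4; hood 66; back 54.

Rate = 10/3.5 = 2.857 sts per in.
button band: 1.5 × 2.857 = 4.29 → 4.
hood: 23 × 2.857 = 65.71 → 66.
back: 19 × 2.857 = 54.29 → 54.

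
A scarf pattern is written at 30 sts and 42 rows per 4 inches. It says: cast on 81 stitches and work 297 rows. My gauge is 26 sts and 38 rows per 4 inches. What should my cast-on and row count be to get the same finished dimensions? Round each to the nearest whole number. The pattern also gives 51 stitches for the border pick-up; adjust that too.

Cast on 70 stitches; work 269 rows; border pick-up 44 stitches.

Stitches: 81 × 26/30 = 70.20 → 70.
Rows: 297 × 38/42 = 268.71 → 269.
border pick-up: 51 × 26/30 = 44.20 → 44.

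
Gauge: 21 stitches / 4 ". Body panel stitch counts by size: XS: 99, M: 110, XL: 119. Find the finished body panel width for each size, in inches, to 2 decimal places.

21/4 = 5.25 sts per in.
XS: 99 / 5.25 = 18.857 → 18.86 in.
M: 110 / 5.25 = 20.952 → 20.95 in.
XL: 119 / 5.25 = 22.667 → 22.67 in.

XS 18.86 inches; M 20.95 inches; XL 22.67 inches.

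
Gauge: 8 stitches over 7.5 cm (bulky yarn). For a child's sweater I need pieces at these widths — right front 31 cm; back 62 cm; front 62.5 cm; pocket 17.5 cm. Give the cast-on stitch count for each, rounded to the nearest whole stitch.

Rate = 8/7.5 = 1.067 sts per cm.
right front: 31 × 1.067 = 33.07 → 33.
back: 62 × 1.067 = 66.13 → 66.
front: 62.5 × 1.067 = 66.67 → 67.
pocket: 17.5 × 1.067 = 18.67 → 19.

right front 33; back 66; front 67; pocket 19.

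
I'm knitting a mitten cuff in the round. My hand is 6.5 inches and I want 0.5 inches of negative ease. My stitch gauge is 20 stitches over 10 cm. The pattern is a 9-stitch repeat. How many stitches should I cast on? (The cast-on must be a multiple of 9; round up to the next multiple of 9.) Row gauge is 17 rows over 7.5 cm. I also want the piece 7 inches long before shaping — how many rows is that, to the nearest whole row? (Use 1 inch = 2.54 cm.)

Finished = 6.5 − 0.5 = 6 inches.
6 inches × 2.54 = 15.24 cm.
20/10 = 2 sts per cm; 15.24 × 2 = 30.48 sts.
Next multiple of 9 → 36.
7 inches = 17.78 cm; × 2.267 = 40.30 → 40 rows.

Cast on 36 stitches; work 40 rows.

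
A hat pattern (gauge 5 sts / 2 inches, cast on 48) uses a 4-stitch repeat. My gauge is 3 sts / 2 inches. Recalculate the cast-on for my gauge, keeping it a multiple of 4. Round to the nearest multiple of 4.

28 stitches.

48 × 3 / 5 = 28.80.
Nearest multiple of 4: 28.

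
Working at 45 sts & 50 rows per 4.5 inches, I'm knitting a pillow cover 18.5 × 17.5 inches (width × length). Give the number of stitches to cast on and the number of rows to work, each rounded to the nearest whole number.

Stitch gauge = 45/4.5 = 10 sts/in; 18.5 × 10 = 185.00 → 185 sts.
Row gauge = 50/4.5 = 11.111 rows/in; 17.5 × 11.111 = 194.44 → 194 rows.

Cast on 185 stitches and work 194 rows.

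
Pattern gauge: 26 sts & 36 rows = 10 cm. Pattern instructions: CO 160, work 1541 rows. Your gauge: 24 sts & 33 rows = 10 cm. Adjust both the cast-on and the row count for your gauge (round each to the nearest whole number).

Stitches: 160 × 24/26 = 147.69 → 148.
Rows: 1541 × 33/36 = 1412.58 → 1413.

Cast on 148 stitches; work 1413 rows.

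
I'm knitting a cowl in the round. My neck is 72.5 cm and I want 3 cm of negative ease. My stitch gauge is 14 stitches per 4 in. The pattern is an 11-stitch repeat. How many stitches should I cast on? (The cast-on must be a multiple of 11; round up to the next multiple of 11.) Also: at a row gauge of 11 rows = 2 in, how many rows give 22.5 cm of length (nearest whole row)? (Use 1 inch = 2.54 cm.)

Finished = 72.5 − 3 = 69.5 cm.
69.5 cm × 1/2.54 = 27.36 inches.
14/4 = 3.5 sts per in; 27.36 × 3.5 = 95.77 sts.
Next multiple of 11 → 99.
22.5 cm = 8.86 inches; × 5.5 = 48.72 → 49 rows.

Cast on 99 stitches; work 49 rows.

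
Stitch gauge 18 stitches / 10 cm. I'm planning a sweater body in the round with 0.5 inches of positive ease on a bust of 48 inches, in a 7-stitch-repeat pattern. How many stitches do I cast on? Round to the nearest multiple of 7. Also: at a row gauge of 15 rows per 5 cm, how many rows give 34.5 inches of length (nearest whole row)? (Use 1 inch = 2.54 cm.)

Finished = 48 + 0.5 = 48.5 inches.
48.5 inches × 2.54 = 123.19 cm.
18/10 = 1.8 sts per cm; 123.19 × 1.8 = 221.74 sts.
Nearest multiple of 7 → 224.
34.5 inches = 87.63 cm; × 3 = 262.89 → 263 rows.

Cast on 224 stitches; work 263 rows.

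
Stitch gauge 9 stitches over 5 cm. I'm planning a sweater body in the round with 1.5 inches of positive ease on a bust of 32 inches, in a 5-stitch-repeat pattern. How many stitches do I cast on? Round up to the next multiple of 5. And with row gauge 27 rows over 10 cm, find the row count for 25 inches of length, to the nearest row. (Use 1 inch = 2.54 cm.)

Cast on 155 stitches; work 171 rows.

Finished = 32 + 1.5 = 33.5 inches.
33.5 inches × 2.54 = 85.09 cm.
9/5 = 1.8 sts per cm; 85.09 × 1.8 = 153.16 sts.
Next multiple of 5 → 155.
25 inches = 63.50 cm; × 2.7 = 171.45 → 171 rows.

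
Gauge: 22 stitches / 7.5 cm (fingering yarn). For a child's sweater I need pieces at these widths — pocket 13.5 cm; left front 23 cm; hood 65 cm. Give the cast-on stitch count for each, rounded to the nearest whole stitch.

Rate = 22/7.5 = 2.933 sts per cm.
pocket: 13.5 × 2.933 = 39.60 → 40.
left front: 23 × 2.933 = 67.47 → 67.
hood: 65 × 2.933 = 190.67 → 191.

pocket 40; left front 67; hood 191.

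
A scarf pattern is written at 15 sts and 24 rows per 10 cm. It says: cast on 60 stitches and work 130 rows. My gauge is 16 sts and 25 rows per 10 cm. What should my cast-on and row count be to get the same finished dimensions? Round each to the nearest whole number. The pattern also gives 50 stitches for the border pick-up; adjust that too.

Stitches: 60 × 16/15 = 64.00 → 64.
Rows: 130 × 25/24 = 135.42 → 135.
border pick-up: 50 × 16/15 = 53.33 → 53.

Cast on 64 stitches; work 135 rows; border pick-up 53 stitches.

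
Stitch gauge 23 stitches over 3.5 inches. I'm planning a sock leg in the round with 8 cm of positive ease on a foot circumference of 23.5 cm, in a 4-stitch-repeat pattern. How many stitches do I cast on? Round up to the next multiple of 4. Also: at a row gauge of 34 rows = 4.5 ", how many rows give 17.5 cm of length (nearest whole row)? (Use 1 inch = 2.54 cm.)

Cast on 84 stitches; work 52 rows.

Finished = 23.5 + 8 = 31.5 cm.
31.5 cm × 1/2.54 = 12.40 inches.
23/3.5 = 6.571 sts per in; 12.40 × 6.571 = 81.50 sts.
Next multiple of 4 → 84.
17.5 cm = 6.89 inches; × 7.556 = 52.06 → 52 rows.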